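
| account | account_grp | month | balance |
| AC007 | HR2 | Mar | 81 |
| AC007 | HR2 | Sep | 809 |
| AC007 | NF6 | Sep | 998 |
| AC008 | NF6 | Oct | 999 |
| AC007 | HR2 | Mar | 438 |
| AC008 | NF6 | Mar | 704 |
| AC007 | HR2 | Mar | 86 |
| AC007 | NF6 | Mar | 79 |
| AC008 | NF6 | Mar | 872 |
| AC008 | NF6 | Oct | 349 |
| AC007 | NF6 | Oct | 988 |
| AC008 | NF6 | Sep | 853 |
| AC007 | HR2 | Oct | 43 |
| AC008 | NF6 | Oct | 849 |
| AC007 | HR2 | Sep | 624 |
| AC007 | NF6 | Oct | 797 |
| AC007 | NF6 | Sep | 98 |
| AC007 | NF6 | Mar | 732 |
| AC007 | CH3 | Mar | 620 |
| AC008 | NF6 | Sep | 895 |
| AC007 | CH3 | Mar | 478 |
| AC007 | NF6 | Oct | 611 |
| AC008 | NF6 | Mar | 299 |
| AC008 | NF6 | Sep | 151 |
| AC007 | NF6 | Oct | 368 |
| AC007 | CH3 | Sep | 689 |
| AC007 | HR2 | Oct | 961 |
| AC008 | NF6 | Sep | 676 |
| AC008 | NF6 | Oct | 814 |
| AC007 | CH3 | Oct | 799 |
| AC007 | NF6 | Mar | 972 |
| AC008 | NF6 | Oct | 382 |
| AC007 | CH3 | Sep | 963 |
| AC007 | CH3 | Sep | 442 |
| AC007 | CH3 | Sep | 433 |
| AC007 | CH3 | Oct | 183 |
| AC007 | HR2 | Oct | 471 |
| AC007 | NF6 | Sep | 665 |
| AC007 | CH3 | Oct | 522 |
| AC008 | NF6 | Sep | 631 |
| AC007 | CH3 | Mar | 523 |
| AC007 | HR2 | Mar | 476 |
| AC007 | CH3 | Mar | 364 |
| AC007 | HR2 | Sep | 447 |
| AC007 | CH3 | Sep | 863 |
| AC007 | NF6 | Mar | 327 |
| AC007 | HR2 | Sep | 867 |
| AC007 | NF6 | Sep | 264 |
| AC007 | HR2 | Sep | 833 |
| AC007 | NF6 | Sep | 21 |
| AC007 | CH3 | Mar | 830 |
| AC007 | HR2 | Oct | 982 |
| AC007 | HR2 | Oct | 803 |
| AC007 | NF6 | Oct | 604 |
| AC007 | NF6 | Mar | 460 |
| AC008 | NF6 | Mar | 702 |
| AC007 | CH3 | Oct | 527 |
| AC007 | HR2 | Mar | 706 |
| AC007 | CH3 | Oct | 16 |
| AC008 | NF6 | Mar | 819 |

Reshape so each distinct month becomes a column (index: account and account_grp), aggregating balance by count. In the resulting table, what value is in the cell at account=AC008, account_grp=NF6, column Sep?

5

Rows with account=AC008, account_grp=NF6 and month=Sep: balance values are 853, 895, 151, 676, 631.
5 rows match — count = 5.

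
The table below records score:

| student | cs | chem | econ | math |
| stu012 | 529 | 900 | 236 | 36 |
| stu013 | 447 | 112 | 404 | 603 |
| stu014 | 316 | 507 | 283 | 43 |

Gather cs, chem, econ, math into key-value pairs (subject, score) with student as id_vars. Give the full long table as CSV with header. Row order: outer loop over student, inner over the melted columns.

student,subject,score
stu012,cs,529
stu012,chem,900
stu012,econ,236
stu012,math,36
stu013,cs,447
stu013,chem,112
stu013,econ,404
stu013,math,603
stu014,cs,316
stu014,chem,507
stu014,econ,283
stu014,math,43

Each (student, column) pair becomes one row: 3 × 4 = 12 rows.
For example, (stu012, cs) → score=529.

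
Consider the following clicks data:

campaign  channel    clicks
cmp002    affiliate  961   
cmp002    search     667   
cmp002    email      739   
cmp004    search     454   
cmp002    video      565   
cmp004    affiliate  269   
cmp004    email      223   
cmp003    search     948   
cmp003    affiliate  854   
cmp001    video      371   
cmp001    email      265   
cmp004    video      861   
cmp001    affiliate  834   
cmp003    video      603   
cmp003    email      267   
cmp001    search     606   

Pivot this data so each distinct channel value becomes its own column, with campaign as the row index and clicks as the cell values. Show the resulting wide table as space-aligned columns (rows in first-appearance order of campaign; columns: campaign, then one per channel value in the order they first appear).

Columns: campaign plus the 4 distinct channel values (affiliate, search, email, video).
For example, row cmp002 column affiliate takes clicks=961 from the long row (cmp002, affiliate).

campaign  affiliate  search  email  video
cmp002    961        667     739    565  
cmp004    269        454     223    861  
cmp003    854        948     267    603  
cmp001    834        606     265    371  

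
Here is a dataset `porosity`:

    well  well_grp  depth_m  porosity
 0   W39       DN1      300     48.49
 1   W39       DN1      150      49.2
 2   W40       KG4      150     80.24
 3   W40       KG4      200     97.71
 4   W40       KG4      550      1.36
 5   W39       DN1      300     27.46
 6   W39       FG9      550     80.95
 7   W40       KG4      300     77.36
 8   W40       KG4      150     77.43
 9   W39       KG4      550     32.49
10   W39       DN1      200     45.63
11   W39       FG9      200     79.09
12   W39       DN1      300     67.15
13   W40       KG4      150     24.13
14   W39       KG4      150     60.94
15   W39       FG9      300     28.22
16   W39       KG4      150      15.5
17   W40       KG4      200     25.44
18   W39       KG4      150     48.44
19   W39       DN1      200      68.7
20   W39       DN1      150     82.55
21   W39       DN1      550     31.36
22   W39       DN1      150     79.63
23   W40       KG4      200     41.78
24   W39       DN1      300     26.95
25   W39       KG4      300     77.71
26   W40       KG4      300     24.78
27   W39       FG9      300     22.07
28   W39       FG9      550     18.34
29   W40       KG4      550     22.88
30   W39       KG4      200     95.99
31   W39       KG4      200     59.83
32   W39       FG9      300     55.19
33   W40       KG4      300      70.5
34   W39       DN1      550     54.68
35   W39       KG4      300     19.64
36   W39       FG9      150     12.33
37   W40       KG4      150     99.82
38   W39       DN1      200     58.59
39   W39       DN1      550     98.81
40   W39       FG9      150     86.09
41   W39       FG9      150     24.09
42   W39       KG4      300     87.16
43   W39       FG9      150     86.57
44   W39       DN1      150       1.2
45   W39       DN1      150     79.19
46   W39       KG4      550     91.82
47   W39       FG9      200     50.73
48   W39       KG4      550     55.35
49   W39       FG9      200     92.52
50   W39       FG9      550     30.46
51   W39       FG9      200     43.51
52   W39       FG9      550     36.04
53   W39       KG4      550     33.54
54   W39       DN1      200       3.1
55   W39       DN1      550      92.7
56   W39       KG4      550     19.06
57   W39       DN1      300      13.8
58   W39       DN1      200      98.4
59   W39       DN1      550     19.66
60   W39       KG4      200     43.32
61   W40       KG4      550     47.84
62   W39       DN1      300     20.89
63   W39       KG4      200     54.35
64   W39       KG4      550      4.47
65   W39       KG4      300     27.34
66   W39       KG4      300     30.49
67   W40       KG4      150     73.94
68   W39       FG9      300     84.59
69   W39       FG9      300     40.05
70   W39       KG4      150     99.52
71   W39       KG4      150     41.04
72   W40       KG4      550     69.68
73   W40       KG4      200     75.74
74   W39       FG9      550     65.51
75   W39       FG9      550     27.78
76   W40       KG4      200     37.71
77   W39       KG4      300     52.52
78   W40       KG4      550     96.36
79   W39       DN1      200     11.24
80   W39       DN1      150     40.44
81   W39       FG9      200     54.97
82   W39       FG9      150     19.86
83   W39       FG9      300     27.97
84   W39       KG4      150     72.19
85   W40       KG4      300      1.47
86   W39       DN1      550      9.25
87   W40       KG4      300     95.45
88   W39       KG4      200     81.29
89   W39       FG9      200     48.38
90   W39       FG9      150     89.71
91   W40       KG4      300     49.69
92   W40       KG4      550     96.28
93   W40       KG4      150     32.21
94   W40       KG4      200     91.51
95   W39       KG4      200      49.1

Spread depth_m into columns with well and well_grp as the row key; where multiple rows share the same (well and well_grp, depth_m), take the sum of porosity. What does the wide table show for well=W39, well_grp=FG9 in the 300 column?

Rows with well=W39, well_grp=FG9 and depth_m=300: porosity values are 28.22, 22.07, 55.19, 84.59, 40.05, 27.97.
28.22 + 22.07 + 55.19 + 84.59 + 40.05 + 27.97 = 258.09.

258.09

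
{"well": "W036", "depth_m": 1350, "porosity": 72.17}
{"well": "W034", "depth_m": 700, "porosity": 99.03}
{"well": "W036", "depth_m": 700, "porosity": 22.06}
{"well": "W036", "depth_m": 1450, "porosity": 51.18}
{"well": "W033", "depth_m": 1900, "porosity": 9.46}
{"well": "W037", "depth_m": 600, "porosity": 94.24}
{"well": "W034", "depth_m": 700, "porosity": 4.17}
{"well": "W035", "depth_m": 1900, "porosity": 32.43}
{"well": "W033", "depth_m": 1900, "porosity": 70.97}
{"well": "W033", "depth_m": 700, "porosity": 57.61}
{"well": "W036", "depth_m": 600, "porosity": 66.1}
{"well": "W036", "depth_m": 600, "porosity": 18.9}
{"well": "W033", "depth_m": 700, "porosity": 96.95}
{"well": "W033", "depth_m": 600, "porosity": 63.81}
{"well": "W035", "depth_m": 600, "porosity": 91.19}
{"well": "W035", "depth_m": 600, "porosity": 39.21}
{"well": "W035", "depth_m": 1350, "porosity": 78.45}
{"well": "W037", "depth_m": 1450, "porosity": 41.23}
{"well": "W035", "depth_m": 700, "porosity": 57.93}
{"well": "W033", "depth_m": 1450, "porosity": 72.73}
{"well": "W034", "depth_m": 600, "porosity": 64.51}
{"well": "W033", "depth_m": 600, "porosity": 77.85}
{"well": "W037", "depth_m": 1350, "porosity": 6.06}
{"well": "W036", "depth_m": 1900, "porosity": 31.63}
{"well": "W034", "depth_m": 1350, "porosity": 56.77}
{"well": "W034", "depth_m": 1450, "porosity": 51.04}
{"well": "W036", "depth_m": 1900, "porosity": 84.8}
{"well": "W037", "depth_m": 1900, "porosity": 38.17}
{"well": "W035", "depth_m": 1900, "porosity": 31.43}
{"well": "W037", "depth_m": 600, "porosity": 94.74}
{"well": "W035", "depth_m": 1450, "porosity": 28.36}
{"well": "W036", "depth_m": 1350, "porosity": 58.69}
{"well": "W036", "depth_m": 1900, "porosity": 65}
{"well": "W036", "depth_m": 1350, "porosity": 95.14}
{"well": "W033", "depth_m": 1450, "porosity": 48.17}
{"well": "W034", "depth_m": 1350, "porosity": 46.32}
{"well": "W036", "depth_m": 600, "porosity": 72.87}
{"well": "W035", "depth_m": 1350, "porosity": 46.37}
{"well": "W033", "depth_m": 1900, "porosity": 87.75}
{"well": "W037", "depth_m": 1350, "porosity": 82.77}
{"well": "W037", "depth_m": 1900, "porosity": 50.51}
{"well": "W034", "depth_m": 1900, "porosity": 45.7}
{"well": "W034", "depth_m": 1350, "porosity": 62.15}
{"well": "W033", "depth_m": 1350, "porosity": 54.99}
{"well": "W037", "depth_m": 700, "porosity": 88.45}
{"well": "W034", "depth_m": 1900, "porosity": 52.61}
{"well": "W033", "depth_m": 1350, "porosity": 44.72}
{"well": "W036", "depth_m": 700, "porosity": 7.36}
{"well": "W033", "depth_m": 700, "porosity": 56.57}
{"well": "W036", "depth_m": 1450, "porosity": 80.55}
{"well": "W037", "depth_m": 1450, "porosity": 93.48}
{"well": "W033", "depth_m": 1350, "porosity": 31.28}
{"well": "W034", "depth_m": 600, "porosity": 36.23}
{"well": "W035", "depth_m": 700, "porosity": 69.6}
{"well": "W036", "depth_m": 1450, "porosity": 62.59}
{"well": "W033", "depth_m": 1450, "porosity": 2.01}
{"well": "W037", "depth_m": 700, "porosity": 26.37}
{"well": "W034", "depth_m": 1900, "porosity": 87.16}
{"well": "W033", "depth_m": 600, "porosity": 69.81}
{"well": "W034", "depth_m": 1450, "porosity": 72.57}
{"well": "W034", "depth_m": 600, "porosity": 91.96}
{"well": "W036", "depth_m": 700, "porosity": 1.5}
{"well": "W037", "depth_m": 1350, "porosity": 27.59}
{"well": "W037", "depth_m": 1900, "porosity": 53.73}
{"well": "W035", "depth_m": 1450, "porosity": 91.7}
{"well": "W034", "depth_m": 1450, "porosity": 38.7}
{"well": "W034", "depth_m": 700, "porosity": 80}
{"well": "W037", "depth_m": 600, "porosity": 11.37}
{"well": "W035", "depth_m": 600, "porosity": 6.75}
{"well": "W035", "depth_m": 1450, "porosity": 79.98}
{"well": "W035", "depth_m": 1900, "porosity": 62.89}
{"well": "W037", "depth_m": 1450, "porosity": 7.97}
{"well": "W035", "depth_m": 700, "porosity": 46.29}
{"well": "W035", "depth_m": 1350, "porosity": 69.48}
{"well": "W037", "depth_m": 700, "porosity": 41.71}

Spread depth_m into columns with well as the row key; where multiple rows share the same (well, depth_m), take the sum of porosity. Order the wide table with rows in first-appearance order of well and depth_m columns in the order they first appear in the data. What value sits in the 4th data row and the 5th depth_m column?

With rows in first-appearance order of well, row 4 is well=W037. depth_m columns in first-appearance order: 1350, 700, 1450, 1900, 600; column 5 is 600.
Long rows with well=W037, depth_m=600: 94.24 + 94.74 + 11.37 = 200.35.

200.35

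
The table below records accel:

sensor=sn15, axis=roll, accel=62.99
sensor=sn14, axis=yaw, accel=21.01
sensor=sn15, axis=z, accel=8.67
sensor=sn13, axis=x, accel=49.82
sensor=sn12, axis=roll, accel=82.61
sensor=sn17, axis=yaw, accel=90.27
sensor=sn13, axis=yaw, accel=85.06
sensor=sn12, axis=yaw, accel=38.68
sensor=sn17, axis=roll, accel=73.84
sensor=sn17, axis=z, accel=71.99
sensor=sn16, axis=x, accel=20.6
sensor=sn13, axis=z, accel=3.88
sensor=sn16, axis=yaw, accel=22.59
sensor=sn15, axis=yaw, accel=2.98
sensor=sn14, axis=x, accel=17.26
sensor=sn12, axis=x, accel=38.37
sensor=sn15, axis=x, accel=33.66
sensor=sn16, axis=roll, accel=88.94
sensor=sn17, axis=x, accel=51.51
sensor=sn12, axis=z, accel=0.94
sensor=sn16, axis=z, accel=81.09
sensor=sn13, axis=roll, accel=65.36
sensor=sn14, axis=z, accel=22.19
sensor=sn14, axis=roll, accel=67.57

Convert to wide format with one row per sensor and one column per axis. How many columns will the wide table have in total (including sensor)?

1 column for sensor plus 4 distinct axis values → 5 columns.

5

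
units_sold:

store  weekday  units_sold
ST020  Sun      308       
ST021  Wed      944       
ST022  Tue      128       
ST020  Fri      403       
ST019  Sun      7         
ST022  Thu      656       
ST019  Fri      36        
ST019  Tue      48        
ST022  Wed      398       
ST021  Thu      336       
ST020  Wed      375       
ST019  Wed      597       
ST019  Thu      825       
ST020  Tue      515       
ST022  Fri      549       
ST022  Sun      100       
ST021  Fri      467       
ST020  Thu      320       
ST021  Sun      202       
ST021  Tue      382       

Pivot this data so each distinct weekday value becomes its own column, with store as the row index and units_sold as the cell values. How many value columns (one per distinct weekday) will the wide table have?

5

5 distinct weekday values: Fri, Sun, Tue, Wed, Thu.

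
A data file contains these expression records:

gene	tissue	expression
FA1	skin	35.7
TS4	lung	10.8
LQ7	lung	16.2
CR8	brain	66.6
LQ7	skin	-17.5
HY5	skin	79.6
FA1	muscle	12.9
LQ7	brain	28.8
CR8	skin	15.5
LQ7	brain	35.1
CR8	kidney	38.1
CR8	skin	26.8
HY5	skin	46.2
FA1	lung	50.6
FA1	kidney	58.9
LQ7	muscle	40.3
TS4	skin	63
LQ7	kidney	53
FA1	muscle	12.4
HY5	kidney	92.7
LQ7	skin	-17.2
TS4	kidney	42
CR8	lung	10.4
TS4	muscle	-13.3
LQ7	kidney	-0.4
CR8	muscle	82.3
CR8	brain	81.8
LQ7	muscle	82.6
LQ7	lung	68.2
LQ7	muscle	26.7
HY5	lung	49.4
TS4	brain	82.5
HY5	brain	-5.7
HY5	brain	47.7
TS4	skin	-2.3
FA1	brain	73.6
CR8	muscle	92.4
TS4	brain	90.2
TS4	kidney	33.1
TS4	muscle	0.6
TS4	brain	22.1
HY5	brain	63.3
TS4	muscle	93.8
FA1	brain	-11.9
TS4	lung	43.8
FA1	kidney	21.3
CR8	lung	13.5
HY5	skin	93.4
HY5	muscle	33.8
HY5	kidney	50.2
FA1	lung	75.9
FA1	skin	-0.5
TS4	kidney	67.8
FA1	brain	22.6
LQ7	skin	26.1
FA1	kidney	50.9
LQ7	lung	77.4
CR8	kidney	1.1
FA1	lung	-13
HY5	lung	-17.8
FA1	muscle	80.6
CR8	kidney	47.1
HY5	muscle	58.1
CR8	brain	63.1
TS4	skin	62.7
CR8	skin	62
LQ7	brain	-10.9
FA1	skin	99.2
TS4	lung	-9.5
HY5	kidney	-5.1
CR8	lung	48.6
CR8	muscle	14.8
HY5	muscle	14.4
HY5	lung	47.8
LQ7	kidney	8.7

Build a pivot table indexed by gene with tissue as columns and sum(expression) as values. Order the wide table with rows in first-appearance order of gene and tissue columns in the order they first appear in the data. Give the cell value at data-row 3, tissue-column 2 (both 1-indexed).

With rows in first-appearance order of gene, row 3 is gene=LQ7. tissue columns in first-appearance order: skin, lung, brain, muscle, kidney; column 2 is lung.
Long rows with gene=LQ7, tissue=lung: 16.2 + 68.2 + 77.4 = 161.8.

161.8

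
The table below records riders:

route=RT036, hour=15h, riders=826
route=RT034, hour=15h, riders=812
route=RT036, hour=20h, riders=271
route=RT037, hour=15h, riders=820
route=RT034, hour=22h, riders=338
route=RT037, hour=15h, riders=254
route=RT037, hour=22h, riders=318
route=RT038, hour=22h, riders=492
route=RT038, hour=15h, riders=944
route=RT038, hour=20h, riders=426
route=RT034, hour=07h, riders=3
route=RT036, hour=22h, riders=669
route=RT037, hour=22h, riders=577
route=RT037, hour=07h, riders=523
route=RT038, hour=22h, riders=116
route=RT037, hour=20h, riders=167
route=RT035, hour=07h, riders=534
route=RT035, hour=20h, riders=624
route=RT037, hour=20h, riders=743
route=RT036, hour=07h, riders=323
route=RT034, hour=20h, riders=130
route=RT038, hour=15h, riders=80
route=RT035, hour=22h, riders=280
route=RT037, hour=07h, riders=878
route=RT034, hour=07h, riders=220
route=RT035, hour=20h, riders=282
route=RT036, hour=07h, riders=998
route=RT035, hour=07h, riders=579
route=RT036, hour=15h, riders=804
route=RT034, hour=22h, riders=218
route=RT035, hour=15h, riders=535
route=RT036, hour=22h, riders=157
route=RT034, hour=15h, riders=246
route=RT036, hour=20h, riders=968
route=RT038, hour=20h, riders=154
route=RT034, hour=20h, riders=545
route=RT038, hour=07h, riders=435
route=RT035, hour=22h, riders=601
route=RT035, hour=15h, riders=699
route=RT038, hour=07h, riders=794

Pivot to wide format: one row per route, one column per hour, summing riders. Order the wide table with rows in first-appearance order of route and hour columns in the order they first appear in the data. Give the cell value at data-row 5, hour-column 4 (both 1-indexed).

1113

With rows in first-appearance order of route, row 5 is route=RT035. hour columns in first-appearance order: 15h, 20h, 22h, 07h; column 4 is 07h.
Long rows with route=RT035, hour=07h: 534 + 579 = 1113.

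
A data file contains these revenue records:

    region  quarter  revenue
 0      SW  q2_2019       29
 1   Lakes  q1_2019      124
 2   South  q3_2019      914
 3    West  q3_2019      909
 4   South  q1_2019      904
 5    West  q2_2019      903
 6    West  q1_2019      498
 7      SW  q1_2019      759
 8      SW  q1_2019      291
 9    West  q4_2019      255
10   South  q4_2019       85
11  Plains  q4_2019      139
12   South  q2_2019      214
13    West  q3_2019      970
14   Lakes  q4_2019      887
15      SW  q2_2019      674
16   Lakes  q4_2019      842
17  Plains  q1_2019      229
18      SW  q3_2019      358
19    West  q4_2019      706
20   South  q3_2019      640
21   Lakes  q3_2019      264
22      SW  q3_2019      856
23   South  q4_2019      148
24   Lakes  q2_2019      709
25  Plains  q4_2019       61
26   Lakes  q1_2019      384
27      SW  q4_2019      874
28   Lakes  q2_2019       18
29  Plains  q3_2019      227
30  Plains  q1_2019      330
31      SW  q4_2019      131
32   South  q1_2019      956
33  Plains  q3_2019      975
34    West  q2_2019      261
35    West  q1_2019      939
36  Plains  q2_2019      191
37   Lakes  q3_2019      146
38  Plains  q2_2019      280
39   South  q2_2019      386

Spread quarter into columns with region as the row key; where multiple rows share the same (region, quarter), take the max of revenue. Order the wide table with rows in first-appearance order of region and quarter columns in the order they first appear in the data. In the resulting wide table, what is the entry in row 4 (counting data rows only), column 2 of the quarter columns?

With rows in first-appearance order of region, row 4 is region=West. quarter columns in first-appearance order: q2_2019, q1_2019, q3_2019, q4_2019; column 2 is q1_2019.
Long rows with region=West, quarter=q1_2019: max(498, 939) = 939.

939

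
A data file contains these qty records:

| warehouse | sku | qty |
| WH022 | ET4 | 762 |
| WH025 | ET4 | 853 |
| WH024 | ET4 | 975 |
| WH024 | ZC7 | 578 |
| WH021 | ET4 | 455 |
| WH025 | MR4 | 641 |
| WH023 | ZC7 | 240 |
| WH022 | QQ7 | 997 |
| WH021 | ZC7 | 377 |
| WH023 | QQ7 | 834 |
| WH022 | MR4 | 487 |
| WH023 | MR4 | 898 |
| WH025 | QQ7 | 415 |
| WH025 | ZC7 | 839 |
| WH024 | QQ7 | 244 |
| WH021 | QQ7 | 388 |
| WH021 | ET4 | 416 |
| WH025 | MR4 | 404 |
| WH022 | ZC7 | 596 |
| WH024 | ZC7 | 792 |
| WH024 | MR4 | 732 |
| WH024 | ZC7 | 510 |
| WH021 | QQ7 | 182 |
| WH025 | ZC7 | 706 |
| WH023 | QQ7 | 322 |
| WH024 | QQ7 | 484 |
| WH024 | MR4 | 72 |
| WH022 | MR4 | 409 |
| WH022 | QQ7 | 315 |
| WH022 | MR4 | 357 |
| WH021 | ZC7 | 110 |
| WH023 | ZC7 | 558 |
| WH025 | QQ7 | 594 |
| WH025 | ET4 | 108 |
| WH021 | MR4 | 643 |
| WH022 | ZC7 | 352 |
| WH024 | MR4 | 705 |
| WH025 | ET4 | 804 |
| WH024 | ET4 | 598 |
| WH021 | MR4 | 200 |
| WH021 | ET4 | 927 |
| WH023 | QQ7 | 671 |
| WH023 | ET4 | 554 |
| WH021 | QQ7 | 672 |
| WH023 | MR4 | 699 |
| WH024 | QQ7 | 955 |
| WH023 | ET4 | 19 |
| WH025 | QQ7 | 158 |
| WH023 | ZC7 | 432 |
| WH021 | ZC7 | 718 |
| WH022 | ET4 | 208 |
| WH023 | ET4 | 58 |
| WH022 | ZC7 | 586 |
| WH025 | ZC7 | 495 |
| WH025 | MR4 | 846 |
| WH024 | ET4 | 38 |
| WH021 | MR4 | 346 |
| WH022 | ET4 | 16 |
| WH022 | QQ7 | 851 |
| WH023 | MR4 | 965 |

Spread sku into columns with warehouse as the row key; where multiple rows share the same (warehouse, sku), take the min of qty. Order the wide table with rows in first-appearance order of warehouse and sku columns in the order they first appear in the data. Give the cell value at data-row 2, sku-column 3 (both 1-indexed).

With rows in first-appearance order of warehouse, row 2 is warehouse=WH025. sku columns in first-appearance order: ET4, ZC7, MR4, QQ7; column 3 is MR4.
Long rows with warehouse=WH025, sku=MR4: min(641, 404, 846) = 404.

404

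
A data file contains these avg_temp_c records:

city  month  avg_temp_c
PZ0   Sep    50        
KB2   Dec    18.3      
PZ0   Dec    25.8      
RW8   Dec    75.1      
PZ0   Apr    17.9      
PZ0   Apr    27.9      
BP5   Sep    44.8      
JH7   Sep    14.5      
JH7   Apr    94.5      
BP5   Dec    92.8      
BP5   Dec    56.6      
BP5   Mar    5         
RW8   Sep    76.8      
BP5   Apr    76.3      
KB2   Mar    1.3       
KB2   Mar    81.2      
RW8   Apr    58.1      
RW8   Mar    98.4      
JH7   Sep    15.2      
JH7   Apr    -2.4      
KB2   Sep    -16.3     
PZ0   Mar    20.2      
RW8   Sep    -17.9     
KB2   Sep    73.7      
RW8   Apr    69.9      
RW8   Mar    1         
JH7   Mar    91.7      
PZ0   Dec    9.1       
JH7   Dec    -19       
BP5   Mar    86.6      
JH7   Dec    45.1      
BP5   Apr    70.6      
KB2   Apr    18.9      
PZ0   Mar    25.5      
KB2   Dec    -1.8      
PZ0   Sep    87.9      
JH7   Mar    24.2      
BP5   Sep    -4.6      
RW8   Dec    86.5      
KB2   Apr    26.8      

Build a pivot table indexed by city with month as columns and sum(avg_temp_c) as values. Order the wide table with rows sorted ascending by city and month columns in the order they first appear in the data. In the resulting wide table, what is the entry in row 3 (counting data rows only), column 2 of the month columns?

With rows sorted ascending by city, row 3 is city=KB2. month columns in first-appearance order: Sep, Dec, Apr, Mar; column 2 is Dec.
Long rows with city=KB2, month=Dec: 18.3 + -1.8 = 16.5.

16.5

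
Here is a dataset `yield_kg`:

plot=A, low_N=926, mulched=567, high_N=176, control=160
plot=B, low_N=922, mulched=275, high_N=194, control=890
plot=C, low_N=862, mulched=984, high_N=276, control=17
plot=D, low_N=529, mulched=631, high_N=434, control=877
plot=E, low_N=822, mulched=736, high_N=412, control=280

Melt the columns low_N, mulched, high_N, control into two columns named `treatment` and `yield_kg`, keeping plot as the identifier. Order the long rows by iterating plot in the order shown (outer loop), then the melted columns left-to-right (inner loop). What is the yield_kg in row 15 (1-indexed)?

434

20 rows total (5 × 4). Row 15: index ⌊(15-1)/4⌋ = 3 into plot → D; (15-1) mod 4 = 2 into the melted columns → high_N.
So row 15 is (D, high_N, 434); yield_kg = 434.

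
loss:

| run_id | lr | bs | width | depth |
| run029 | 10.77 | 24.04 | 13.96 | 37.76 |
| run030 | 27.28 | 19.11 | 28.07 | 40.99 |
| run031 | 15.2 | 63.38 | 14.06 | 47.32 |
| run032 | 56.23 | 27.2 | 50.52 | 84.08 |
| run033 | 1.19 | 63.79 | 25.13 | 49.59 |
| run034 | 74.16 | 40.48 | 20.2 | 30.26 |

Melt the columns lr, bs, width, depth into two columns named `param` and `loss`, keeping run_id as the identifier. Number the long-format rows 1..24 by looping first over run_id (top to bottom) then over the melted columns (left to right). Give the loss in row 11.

24 rows total (6 × 4). Row 11: index ⌊(11-1)/4⌋ = 2 into run_id → run031; (11-1) mod 4 = 2 into the melted columns → width.
So row 11 is (run031, width, 14.06); loss = 14.06.

14.06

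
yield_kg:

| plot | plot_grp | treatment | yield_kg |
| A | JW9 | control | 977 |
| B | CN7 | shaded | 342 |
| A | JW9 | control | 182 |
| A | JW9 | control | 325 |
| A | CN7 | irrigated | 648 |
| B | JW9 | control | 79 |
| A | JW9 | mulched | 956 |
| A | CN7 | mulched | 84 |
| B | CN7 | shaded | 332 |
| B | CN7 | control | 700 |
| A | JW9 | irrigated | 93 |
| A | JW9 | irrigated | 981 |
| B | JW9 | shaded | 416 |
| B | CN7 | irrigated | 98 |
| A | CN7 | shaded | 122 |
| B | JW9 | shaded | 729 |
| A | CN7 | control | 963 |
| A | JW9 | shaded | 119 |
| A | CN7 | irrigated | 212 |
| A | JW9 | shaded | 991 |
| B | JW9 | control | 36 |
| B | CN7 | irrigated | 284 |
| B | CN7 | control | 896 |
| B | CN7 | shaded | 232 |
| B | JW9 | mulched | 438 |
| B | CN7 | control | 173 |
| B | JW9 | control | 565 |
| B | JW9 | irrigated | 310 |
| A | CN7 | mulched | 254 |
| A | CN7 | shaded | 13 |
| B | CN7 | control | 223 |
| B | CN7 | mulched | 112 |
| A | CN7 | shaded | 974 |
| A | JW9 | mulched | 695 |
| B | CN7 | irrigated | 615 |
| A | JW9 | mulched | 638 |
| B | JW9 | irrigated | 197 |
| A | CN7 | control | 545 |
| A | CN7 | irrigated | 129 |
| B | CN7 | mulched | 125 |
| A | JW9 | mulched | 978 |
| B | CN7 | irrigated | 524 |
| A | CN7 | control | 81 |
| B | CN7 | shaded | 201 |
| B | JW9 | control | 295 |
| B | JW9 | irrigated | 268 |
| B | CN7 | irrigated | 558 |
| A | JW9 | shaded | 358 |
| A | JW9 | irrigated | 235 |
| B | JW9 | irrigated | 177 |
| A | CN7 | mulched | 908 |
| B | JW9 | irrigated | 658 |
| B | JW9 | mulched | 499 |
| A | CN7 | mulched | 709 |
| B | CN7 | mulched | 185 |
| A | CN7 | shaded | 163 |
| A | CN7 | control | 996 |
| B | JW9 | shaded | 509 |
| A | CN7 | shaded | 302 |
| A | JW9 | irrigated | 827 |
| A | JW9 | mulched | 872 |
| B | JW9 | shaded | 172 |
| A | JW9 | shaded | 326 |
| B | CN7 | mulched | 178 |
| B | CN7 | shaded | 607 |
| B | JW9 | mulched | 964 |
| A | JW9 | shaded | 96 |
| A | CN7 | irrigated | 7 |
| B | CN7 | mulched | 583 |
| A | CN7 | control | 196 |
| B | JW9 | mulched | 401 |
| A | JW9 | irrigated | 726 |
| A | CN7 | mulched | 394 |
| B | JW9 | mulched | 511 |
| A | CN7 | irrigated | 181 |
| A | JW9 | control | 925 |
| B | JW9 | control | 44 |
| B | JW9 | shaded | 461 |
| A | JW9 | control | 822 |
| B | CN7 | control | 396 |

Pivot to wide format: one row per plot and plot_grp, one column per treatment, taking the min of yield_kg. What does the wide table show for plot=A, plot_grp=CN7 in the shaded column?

13

Rows with plot=A, plot_grp=CN7 and treatment=shaded: yield_kg values are 122, 13, 974, 163, 302.
min(122, 13, 974, 163, 302) = 13.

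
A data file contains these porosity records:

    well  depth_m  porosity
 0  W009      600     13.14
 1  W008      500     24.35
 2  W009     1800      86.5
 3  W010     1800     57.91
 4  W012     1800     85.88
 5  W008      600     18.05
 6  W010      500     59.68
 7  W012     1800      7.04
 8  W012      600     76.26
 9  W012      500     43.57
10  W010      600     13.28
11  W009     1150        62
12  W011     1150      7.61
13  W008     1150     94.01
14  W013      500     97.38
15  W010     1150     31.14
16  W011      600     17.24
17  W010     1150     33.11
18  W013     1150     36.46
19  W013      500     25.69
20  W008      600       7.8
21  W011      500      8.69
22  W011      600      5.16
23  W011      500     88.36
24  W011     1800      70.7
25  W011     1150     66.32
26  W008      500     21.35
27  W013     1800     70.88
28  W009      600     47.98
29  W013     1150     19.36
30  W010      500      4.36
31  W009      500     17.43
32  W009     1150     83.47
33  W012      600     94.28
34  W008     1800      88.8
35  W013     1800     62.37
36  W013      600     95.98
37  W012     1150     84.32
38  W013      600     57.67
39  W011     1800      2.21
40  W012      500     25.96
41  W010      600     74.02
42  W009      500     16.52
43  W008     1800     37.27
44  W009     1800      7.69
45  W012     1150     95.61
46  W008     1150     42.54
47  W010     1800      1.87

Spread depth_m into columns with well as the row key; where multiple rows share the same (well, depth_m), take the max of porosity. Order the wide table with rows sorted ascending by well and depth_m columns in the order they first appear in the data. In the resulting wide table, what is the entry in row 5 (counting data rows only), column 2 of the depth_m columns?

With rows sorted ascending by well, row 5 is well=W012. depth_m columns in first-appearance order: 600, 500, 1800, 1150; column 2 is 500.
Long rows with well=W012, depth_m=500: max(43.57, 25.96) = 43.57.

43.57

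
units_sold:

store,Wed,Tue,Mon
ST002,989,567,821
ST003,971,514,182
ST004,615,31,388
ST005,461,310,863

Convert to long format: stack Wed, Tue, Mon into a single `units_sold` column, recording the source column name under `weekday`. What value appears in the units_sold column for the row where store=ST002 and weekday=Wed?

989

Unpivoting turns each (store, wide-column) pair into one long row.
The wide cell at row ST002, column Wed holds 989, so the long row (ST002, Wed) has units_sold=989.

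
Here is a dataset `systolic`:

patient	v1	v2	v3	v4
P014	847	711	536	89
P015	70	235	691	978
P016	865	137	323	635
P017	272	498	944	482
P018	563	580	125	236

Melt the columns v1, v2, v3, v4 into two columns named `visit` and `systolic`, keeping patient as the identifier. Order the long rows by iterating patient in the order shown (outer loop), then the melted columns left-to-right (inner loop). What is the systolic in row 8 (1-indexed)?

978

20 rows total (5 × 4). Row 8: index ⌊(8-1)/4⌋ = 1 into patient → P015; (8-1) mod 4 = 3 into the melted columns → v4.
So row 8 is (P015, v4, 978); systolic = 978.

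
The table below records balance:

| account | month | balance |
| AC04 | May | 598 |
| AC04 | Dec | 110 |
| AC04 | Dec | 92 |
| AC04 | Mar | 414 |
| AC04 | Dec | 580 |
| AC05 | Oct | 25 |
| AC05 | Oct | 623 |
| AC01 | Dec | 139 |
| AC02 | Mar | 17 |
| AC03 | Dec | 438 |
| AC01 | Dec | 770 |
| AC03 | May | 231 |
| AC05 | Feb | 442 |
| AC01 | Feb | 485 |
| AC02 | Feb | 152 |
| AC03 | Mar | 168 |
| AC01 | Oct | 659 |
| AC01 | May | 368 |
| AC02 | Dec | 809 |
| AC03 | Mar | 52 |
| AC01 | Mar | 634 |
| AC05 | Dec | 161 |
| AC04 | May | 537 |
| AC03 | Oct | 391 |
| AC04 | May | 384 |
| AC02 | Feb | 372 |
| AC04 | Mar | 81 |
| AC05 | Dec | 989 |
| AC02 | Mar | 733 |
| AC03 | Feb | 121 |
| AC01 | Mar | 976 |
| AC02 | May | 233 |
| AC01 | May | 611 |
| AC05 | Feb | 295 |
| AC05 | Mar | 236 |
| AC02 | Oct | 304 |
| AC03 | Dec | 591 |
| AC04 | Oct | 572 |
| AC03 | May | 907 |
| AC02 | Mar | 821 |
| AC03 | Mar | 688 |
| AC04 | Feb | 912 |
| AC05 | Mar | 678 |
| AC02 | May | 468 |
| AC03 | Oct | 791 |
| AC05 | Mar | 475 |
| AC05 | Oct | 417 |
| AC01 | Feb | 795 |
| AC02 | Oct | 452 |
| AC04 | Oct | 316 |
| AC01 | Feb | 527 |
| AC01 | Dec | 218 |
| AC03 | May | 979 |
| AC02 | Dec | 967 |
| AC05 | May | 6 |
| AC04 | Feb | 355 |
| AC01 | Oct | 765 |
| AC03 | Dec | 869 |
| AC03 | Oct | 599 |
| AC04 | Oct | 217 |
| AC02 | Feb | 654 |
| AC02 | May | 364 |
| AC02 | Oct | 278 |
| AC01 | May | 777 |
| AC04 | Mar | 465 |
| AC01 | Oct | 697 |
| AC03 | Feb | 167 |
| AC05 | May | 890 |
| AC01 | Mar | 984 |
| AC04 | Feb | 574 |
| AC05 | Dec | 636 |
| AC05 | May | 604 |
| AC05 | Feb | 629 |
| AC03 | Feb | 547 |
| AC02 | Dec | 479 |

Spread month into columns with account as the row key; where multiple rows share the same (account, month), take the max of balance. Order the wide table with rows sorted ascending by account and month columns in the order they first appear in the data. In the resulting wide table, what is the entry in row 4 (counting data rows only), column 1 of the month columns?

With rows sorted ascending by account, row 4 is account=AC04. month columns in first-appearance order: May, Dec, Mar, Oct, Feb; column 1 is May.
Long rows with account=AC04, month=May: max(598, 537, 384) = 598.

598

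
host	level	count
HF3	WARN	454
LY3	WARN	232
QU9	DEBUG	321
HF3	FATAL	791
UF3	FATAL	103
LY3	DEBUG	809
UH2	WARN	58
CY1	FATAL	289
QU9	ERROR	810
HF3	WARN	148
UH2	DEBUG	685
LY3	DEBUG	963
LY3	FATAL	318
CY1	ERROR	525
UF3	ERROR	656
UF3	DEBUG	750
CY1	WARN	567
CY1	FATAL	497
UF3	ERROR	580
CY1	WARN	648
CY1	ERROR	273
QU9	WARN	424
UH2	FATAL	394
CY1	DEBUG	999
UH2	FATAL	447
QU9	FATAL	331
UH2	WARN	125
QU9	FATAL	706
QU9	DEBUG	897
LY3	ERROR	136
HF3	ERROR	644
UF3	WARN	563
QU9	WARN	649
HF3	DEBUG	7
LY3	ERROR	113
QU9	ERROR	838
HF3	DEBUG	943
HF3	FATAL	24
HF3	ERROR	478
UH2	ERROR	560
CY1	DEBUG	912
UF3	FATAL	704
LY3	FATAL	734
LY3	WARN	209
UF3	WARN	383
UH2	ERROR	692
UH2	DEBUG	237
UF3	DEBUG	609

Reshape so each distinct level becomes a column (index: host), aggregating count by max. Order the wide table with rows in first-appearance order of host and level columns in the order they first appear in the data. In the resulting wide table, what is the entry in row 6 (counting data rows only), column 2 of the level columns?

999

With rows in first-appearance order of host, row 6 is host=CY1. level columns in first-appearance order: WARN, DEBUG, FATAL, ERROR; column 2 is DEBUG.
Long rows with host=CY1, level=DEBUG: max(999, 912) = 999.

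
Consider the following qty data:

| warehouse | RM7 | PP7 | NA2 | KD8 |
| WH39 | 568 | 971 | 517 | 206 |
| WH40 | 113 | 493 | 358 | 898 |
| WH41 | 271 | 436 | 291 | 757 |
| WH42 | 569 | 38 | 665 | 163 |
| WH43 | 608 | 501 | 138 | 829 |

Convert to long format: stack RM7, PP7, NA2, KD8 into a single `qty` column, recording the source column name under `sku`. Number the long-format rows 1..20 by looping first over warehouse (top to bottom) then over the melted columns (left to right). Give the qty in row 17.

608

20 rows total (5 × 4). Row 17: index ⌊(17-1)/4⌋ = 4 into warehouse → WH43; (17-1) mod 4 = 0 into the melted columns → RM7.
So row 17 is (WH43, RM7, 608); qty = 608.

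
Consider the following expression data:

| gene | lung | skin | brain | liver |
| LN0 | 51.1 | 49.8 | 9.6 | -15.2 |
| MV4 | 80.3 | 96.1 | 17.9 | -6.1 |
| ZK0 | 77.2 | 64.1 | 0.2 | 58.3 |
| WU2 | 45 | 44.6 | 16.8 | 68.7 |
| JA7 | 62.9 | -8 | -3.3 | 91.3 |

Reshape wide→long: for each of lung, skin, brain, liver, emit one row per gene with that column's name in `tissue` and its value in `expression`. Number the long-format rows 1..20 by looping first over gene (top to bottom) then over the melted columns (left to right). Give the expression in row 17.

20 rows total (5 × 4). Row 17: index ⌊(17-1)/4⌋ = 4 into gene → JA7; (17-1) mod 4 = 0 into the melted columns → lung.
So row 17 is (JA7, lung, 62.9); expression = 62.9.

62.9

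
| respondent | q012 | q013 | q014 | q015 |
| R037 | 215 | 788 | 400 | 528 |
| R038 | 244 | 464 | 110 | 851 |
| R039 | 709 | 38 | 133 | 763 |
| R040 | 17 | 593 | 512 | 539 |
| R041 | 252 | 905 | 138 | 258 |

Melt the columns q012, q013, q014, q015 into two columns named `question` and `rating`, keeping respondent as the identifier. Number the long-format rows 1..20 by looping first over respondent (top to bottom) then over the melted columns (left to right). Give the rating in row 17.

252

20 rows total (5 × 4). Row 17: index ⌊(17-1)/4⌋ = 4 into respondent → R041; (17-1) mod 4 = 0 into the melted columns → q012.
So row 17 is (R041, q012, 252); rating = 252.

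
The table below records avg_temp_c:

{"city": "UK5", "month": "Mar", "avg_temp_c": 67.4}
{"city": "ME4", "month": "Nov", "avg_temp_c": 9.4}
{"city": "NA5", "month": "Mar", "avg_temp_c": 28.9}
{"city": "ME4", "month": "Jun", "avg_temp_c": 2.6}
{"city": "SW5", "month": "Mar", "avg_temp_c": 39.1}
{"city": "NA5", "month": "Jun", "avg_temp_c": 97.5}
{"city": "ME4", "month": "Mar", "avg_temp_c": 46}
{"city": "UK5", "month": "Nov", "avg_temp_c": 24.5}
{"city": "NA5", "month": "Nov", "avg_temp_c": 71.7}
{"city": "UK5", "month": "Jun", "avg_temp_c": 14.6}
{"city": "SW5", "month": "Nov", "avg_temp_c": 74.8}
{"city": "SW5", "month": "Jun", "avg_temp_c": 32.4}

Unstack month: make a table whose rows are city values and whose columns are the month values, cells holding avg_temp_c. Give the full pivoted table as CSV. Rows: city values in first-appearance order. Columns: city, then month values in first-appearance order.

Columns: city plus the 3 distinct month values (Mar, Nov, Jun).
For example, row UK5 column Mar takes avg_temp_c=67.4 from the long row (UK5, Mar).

city,Mar,Nov,Jun
UK5,67.4,24.5,14.6
ME4,46,9.4,2.6
NA5,28.9,71.7,97.5
SW5,39.1,74.8,32.4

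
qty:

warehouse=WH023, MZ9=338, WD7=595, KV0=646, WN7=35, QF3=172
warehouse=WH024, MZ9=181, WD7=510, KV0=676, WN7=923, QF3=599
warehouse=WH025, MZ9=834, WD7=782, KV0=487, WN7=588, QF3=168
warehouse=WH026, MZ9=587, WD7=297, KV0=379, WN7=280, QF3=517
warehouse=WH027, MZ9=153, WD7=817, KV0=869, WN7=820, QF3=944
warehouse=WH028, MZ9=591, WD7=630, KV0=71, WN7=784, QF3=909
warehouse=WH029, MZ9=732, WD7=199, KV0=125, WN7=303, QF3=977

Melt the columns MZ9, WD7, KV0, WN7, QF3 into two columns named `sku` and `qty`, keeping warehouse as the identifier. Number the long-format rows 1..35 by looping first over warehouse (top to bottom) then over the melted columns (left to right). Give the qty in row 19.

280

35 rows total (7 × 5). Row 19: index ⌊(19-1)/5⌋ = 3 into warehouse → WH026; (19-1) mod 5 = 3 into the melted columns → WN7.
So row 19 is (WH026, WN7, 280); qty = 280.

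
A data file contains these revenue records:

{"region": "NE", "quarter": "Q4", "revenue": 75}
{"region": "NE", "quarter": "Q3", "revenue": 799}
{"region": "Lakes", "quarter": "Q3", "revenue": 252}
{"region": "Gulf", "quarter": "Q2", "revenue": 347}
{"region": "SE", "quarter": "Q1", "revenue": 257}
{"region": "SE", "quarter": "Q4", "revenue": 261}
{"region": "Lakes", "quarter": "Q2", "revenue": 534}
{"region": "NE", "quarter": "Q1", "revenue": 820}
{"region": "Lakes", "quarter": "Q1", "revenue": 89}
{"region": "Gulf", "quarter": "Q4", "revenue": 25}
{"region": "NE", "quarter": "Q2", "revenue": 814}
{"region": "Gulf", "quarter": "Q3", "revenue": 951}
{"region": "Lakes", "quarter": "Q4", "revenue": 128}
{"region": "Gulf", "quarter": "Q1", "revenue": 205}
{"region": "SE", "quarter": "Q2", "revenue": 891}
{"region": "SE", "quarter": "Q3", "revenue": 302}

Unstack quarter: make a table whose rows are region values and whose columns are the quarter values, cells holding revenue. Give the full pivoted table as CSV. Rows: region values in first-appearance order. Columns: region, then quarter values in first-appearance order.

Columns: region plus the 4 distinct quarter values (Q4, Q3, Q2, Q1).
For example, row NE column Q4 takes revenue=75 from the long row (NE, Q4).

region,Q4,Q3,Q2,Q1
NE,75,799,814,820
Lakes,128,252,534,89
Gulf,25,951,347,205
SE,261,302,891,257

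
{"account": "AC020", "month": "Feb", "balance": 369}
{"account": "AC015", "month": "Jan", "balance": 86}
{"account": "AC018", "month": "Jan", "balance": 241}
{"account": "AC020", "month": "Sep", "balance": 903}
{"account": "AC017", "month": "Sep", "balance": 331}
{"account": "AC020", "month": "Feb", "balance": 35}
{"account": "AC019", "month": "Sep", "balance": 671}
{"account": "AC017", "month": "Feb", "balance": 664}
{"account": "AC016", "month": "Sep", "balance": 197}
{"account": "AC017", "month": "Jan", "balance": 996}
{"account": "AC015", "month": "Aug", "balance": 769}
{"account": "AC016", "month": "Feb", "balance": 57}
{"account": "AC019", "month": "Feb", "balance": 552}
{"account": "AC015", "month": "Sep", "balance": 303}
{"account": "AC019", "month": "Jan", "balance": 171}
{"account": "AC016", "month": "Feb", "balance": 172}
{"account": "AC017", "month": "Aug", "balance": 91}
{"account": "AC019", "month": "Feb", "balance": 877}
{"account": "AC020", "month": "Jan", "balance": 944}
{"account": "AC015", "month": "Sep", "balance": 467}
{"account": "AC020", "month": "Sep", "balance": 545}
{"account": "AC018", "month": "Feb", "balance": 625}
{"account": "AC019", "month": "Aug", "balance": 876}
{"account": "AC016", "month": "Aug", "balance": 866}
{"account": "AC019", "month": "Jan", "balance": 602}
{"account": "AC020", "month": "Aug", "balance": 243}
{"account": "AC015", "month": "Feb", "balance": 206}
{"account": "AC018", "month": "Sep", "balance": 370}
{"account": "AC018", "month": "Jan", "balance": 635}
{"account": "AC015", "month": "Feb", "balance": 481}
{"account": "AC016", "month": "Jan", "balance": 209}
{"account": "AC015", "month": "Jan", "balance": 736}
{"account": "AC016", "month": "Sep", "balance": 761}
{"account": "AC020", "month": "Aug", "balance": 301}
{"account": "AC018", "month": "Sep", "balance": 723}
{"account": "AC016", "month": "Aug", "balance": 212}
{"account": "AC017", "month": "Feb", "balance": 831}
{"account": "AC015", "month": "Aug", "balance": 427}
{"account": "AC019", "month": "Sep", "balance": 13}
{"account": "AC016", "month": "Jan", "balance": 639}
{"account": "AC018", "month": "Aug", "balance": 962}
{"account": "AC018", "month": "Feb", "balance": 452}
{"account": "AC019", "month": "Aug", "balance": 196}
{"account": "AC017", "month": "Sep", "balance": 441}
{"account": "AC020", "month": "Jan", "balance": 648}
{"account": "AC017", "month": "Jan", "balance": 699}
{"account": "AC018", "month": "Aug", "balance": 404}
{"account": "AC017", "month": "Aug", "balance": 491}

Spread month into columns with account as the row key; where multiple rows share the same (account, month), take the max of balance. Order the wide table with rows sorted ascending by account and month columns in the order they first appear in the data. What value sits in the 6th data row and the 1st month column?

369

With rows sorted ascending by account, row 6 is account=AC020. month columns in first-appearance order: Feb, Jan, Sep, Aug; column 1 is Feb.
Long rows with account=AC020, month=Feb: max(369, 35) = 369.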